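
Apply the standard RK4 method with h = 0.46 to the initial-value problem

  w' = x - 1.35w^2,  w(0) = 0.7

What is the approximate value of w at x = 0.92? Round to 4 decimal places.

RK4: k1 = f(x_n, w_n); k2 = f(x_n + h/2, w_n + (h/2)·k1); k3 = f(x_n + h/2, w_n + (h/2)·k2); k4 = f(x_n + h, w_n + h·k3); w_{n+1} = w_n + (h/6)·(k1 + 2k2 + 2k3 + k4).
x=0.000000, w=0.700000:
  k1 = f(0.000000, 0.700000) = -0.661500
  k2 = f(0.230000, 0.547855) = -0.175196
  k3 = f(0.230000, 0.659705) = -0.357534
  k4 = f(0.460000, 0.535534) = 0.072824
  w ← 0.700000 + (0.46/6)·(k1 + 2k2 + 2k3 + k4) = 0.573183
x=0.460000, w=0.573183:
  k1 = f(0.460000, 0.573183) = 0.016473
  k2 = f(0.690000, 0.576972) = 0.240590
  k3 = f(0.690000, 0.628519) = 0.156702
  k4 = f(0.920000, 0.645266) = 0.357903
  w ← 0.573183 + (0.46/6)·(k1 + 2k2 + 2k3 + k4) = 0.662803
w(0.92) ≈ 0.6628

0.6628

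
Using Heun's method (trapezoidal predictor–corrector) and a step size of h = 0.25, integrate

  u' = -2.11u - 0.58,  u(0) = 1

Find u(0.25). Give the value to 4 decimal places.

0.5049

Heun: k1 = f(x_n, u_n); k2 = f(x_n + h, u_n + h·k1); u_{n+1} = u_n + (h/2)·(k1 + k2).
x=0.000000, u=1.000000:
  k1 = f(0.000000, 1.000000) = -2.690000
  k2 = f(0.250000, 0.327500) = -1.271025
  u ← 1.000000 + (0.25/2)·(-2.690000 + (-1.271025)) = 0.504872
u(0.25) ≈ 0.5049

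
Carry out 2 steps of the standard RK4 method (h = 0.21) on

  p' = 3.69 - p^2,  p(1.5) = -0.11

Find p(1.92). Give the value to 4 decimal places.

RK4: k1 = f(x_n, p_n); k2 = f(x_n + h/2, p_n + (h/2)·k1); k3 = f(x_n + h/2, p_n + (h/2)·k2); k4 = f(x_n + h, p_n + h·k3); p_{n+1} = p_n + (h/6)·(k1 + 2k2 + 2k3 + k4).
x=1.500000, p=-0.110000:
  k1 = f(1.500000, -0.110000) = 3.677900
  k2 = f(1.605000, 0.276180) = 3.613725
  k3 = f(1.605000, 0.269441) = 3.617401
  k4 = f(1.710000, 0.649654) = 3.267949
  p ← -0.110000 + (0.21/6)·(k1 + 2k2 + 2k3 + k4) = 0.639284
x=1.710000, p=0.639284:
  k1 = f(1.710000, 0.639284) = 3.281317
  k2 = f(1.815000, 0.983822) = 2.722095
  k3 = f(1.815000, 0.925104) = 2.834183
  k4 = f(1.920000, 1.234462) = 2.166103
  p ← 0.639284 + (0.21/6)·(k1 + 2k2 + 2k3 + k4) = 1.218883
p(1.92) ≈ 1.2189

1.2189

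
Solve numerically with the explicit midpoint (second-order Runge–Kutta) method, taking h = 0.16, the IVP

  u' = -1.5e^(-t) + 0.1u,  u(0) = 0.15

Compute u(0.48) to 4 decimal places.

-0.4291

Midpoint: k1 = f(t_n, u_n); k2 = f(t_n + h/2, u_n + (h/2)·k1); u_{n+1} = u_n + h·k2.
t=0.000000, u=0.150000:
  k1 = f(0.000000, 0.150000) = -1.485000
  k2 = f(0.080000, 0.031200) = -1.381555
  u ← 0.150000 + 0.16·(-1.381555) = -0.071049
t=0.160000, u=-0.071049:
  k1 = f(0.160000, -0.071049) = -1.285321
  k2 = f(0.240000, -0.173874) = -1.197329
  u ← -0.071049 + 0.16·(-1.197329) = -0.262621
t=0.320000, u=-0.262621:
  k1 = f(0.320000, -0.262621) = -1.115486
  k2 = f(0.400000, -0.351860) = -1.040666
  u ← -0.262621 + 0.16·(-1.040666) = -0.429128
u(0.48) ≈ -0.4291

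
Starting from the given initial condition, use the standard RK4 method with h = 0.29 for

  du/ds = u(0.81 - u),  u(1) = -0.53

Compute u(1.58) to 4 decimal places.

-1.3940

RK4: k1 = f(s_n, u_n); k2 = f(s_n + h/2, u_n + (h/2)·k1); k3 = f(s_n + h/2, u_n + (h/2)·k2); k4 = f(s_n + h, u_n + h·k3); u_{n+1} = u_n + (h/6)·(k1 + 2k2 + 2k3 + k4).
s=1.000000, u=-0.530000:
  k1 = f(1.000000, -0.530000) = -0.710200
  k2 = f(1.145000, -0.632979) = -0.913375
  k3 = f(1.145000, -0.662439) = -0.975402
  k4 = f(1.290000, -0.812867) = -1.319174
  u ← -0.530000 + (0.29/6)·(k1 + 2k2 + 2k3 + k4) = -0.810668
s=1.290000, u=-0.810668:
  k1 = f(1.290000, -0.810668) = -1.313824
  k2 = f(1.435000, -1.001173) = -1.813297
  k3 = f(1.435000, -1.073596) = -2.022222
  k4 = f(1.580000, -1.397113) = -3.083585
  u ← -0.810668 + (0.29/6)·(k1 + 2k2 + 2k3 + k4) = -1.393976
u(1.58) ≈ -1.3940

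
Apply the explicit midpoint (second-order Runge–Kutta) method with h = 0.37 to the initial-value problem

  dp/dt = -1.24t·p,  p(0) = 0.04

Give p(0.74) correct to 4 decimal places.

Midpoint: k1 = f(t_n, p_n); k2 = f(t_n + h/2, p_n + (h/2)·k1); p_{n+1} = p_n + h·k2.
t=0.000000, p=0.040000:
  k1 = f(0.000000, 0.040000) = 0.000000
  k2 = f(0.185000, 0.040000) = -0.009176
  p ← 0.040000 + 0.37·(-0.009176) = 0.036605
t=0.370000, p=0.036605:
  k1 = f(0.370000, 0.036605) = -0.016794
  k2 = f(0.555000, 0.033498) = -0.023053
  p ← 0.036605 + 0.37·(-0.023053) = 0.028075
p(0.74) ≈ 0.0281

0.0281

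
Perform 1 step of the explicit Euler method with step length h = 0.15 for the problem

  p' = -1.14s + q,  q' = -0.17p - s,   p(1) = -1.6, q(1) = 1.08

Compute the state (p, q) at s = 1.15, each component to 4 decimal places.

-1.6090, 0.9708

Euler on (p,q): p_{n+1} = p_n + h·p', q_{n+1} = q_n + h·q'.
1.000000: (-1.600000, 1.080000); f=(-0.060000, -0.728000) → (-1.609000, 0.970800)
(p(1.15), q(1.15)) ≈ (-1.6090, 0.9708)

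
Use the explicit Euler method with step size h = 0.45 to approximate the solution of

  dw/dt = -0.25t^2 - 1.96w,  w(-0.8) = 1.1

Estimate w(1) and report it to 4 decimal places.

-0.0343

Euler: w_{n+1} = w_n + h·f(t_n, w_n).
t=-0.800000, w=1.100000: f=-2.316000 → w ← 1.100000 + 0.45·(-2.316000) = 0.057800
t=-0.350000, w=0.057800: f=-0.143913 → w ← 0.057800 + 0.45·(-0.143913) = -0.006961
t=0.100000, w=-0.006961: f=0.011143 → w ← -0.006961 + 0.45·0.011143 = -0.001946
t=0.550000, w=-0.001946: f=-0.071810 → w ← -0.001946 + 0.45·(-0.071810) = -0.034261
w(1) ≈ -0.0343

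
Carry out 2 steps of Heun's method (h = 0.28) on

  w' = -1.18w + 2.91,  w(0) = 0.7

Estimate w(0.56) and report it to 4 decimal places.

1.5399

Heun: k1 = f(t_n, w_n); k2 = f(t_n + h, w_n + h·k1); w_{n+1} = w_n + (h/2)·(k1 + k2).
t=0.000000, w=0.700000:
  k1 = f(0.000000, 0.700000) = 2.084000
  k2 = f(0.280000, 1.283520) = 1.395446
  w ← 0.700000 + (0.28/2)·(2.084000 + 1.395446) = 1.187122
t=0.280000, w=1.187122:
  k1 = f(0.280000, 1.187122) = 1.509195
  k2 = f(0.560000, 1.609697) = 1.010557
  w ← 1.187122 + (0.28/2)·(1.509195 + 1.010557) = 1.539888
w(0.56) ≈ 1.5399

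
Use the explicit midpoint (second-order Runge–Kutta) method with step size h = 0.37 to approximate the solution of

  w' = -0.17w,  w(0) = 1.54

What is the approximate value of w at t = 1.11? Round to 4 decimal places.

Midpoint: k1 = f(t_n, w_n); k2 = f(t_n + h/2, w_n + (h/2)·k1); w_{n+1} = w_n + h·k2.
t=0.000000, w=1.540000:
  k1 = f(0.000000, 1.540000) = -0.261800
  k2 = f(0.185000, 1.491567) = -0.253566
  w ← 1.540000 + 0.37·(-0.253566) = 1.446180
t=0.370000, w=1.446180:
  k1 = f(0.370000, 1.446180) = -0.245851
  k2 = f(0.555000, 1.400698) = -0.238119
  w ← 1.446180 + 0.37·(-0.238119) = 1.358077
t=0.740000, w=1.358077:
  k1 = f(0.740000, 1.358077) = -0.230873
  k2 = f(0.925000, 1.315365) = -0.223612
  w ← 1.358077 + 0.37·(-0.223612) = 1.275340
w(1.11) ≈ 1.2753

1.2753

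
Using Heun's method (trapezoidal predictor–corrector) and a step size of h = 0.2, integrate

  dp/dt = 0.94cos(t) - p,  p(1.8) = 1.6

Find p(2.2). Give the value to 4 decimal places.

0.9431

Heun: k1 = f(t_n, p_n); k2 = f(t_n + h, p_n + h·k1); p_{n+1} = p_n + (h/2)·(k1 + k2).
t=1.800000, p=1.600000:
  k1 = f(1.800000, 1.600000) = -1.813570
  k2 = f(2.000000, 1.237286) = -1.628464
  p ← 1.600000 + (0.2/2)·(-1.813570 + (-1.628464)) = 1.255797
t=2.000000, p=1.255797:
  k1 = f(2.000000, 1.255797) = -1.646975
  k2 = f(2.200000, 0.926402) = -1.479593
  p ← 1.255797 + (0.2/2)·(-1.646975 + (-1.479593)) = 0.943140
p(2.2) ≈ 0.9431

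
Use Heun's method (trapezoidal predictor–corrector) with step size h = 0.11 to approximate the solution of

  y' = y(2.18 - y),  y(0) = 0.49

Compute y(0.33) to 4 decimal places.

0.8123

Heun: k1 = f(x_n, y_n); k2 = f(x_n + h, y_n + h·k1); y_{n+1} = y_n + (h/2)·(k1 + k2).
x=0.000000, y=0.490000:
  k1 = f(0.000000, 0.490000) = 0.828100
  k2 = f(0.110000, 0.581091) = 0.929112
  y ← 0.490000 + (0.11/2)·(0.828100 + 0.929112) = 0.586647
x=0.110000, y=0.586647:
  k1 = f(0.110000, 0.586647) = 0.934735
  k2 = f(0.220000, 0.689468) = 1.027674
  y ← 0.586647 + (0.11/2)·(0.934735 + 1.027674) = 0.694579
x=0.220000, y=0.694579:
  k1 = f(0.220000, 0.694579) = 1.031742
  k2 = f(0.330000, 0.808071) = 1.108616
  y ← 0.694579 + (0.11/2)·(1.031742 + 1.108616) = 0.812299
y(0.33) ≈ 0.8123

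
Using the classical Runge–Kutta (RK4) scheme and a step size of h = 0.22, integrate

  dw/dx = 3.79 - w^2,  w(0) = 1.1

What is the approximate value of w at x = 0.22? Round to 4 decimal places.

RK4: k1 = f(x_n, w_n); k2 = f(x_n + h/2, w_n + (h/2)·k1); k3 = f(x_n + h/2, w_n + (h/2)·k2); k4 = f(x_n + h, w_n + h·k3); w_{n+1} = w_n + (h/6)·(k1 + 2k2 + 2k3 + k4).
x=0.000000, w=1.100000:
  k1 = f(0.000000, 1.100000) = 2.580000
  k2 = f(0.110000, 1.383800) = 1.875098
  k3 = f(0.110000, 1.306261) = 2.083683
  k4 = f(0.220000, 1.558410) = 1.361358
  w ← 1.100000 + (0.22/6)·(k1 + 2k2 + 2k3 + k4) = 1.534827
w(0.22) ≈ 1.5348

1.5348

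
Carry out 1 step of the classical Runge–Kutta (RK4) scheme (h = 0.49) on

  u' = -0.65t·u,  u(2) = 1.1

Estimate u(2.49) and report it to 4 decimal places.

0.5395

RK4: k1 = f(t_n, u_n); k2 = f(t_n + h/2, u_n + (h/2)·k1); k3 = f(t_n + h/2, u_n + (h/2)·k2); k4 = f(t_n + h, u_n + h·k3); u_{n+1} = u_n + (h/6)·(k1 + 2k2 + 2k3 + k4).
t=2.000000, u=1.100000:
  k1 = f(2.000000, 1.100000) = -1.430000
  k2 = f(2.245000, 0.749650) = -1.093927
  k3 = f(2.245000, 0.831988) = -1.214078
  k4 = f(2.490000, 0.505102) = -0.817507
  u ← 1.100000 + (0.49/6)·(k1 + 2k2 + 2k3 + k4) = 0.539479
u(2.49) ≈ 0.5395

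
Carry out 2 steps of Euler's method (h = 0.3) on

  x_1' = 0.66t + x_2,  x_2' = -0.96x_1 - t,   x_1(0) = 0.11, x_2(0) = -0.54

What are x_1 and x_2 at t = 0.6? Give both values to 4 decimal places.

-0.1641, -0.6467

Euler on (x_1,x_2): x_1_{n+1} = x_1_n + h·x_1', x_2_{n+1} = x_2_n + h·x_2'.
0.000000: (0.110000, -0.540000); f=(-0.540000, -0.105600) → (-0.052000, -0.571680)
0.300000: (-0.052000, -0.571680); f=(-0.373680, -0.250080) → (-0.164104, -0.646704)
(x_1(0.6), x_2(0.6)) ≈ (-0.1641, -0.6467)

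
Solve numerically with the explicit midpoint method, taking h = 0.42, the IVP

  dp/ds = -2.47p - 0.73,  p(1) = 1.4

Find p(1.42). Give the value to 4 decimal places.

Midpoint: k1 = f(s_n, p_n); k2 = f(s_n + h/2, p_n + (h/2)·k1); p_{n+1} = p_n + h·k2.
s=1.000000, p=1.400000:
  k1 = f(1.000000, 1.400000) = -4.188000
  k2 = f(1.210000, 0.520520) = -2.015684
  p ← 1.400000 + 0.42·(-2.015684) = 0.553413
p(1.42) ≈ 0.5534

0.5534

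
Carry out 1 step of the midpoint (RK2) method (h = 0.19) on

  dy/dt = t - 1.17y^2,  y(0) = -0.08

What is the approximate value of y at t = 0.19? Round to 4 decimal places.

-0.0634

Midpoint: k1 = f(t_n, y_n); k2 = f(t_n + h/2, y_n + (h/2)·k1); y_{n+1} = y_n + h·k2.
t=0.000000, y=-0.080000:
  k1 = f(0.000000, -0.080000) = -0.007488
  k2 = f(0.095000, -0.080711) = 0.087378
  y ← -0.080000 + 0.19·0.087378 = -0.063398
y(0.19) ≈ -0.0634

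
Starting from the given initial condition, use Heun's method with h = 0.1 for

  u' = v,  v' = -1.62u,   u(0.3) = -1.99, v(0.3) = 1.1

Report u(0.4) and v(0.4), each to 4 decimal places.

-1.8639, 1.4135

Heun on (u,v): k1 = f(t_n, state_n); k2 = f(t_n + h, state_n + h·k1); state_{n+1} = state_n + (h/2)·(k1 + k2).
0.300000: (-1.990000, 1.100000)
  k1 = (1.100000, 3.223800)
  predictor → (-1.880000, 1.422380)
  k2 = (1.422380, 3.045600)
  → (-1.863881, 1.413470)
(u(0.4), v(0.4)) ≈ (-1.8639, 1.4135)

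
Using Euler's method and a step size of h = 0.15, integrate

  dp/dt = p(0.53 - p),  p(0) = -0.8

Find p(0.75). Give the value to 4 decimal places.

-2.6210

Euler: p_{n+1} = p_n + h·f(t_n, p_n).
t=0.000000, p=-0.800000: f=-1.064000 → p ← -0.800000 + 0.15·(-1.064000) = -0.959600
t=0.150000, p=-0.959600: f=-1.429420 → p ← -0.959600 + 0.15·(-1.429420) = -1.174013
t=0.300000, p=-1.174013: f=-2.000533 → p ← -1.174013 + 0.15·(-2.000533) = -1.474093
t=0.450000, p=-1.474093: f=-2.954220 → p ← -1.474093 + 0.15·(-2.954220) = -1.917226
t=0.600000, p=-1.917226: f=-4.691885 → p ← -1.917226 + 0.15·(-4.691885) = -2.621009
p(0.75) ≈ -2.6210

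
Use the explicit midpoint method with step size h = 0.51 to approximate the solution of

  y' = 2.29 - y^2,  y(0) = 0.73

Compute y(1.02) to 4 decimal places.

1.3399

Midpoint: k1 = f(t_n, y_n); k2 = f(t_n + h/2, y_n + (h/2)·k1); y_{n+1} = y_n + h·k2.
t=0.000000, y=0.730000:
  k1 = f(0.000000, 0.730000) = 1.757100
  k2 = f(0.255000, 1.178060) = 0.902173
  y ← 0.730000 + 0.51·0.902173 = 1.190108
t=0.510000, y=1.190108:
  k1 = f(0.510000, 1.190108) = 0.873642
  k2 = f(0.765000, 1.412887) = 0.293750
  y ← 1.190108 + 0.51·0.293750 = 1.339921
y(1.02) ≈ 1.3399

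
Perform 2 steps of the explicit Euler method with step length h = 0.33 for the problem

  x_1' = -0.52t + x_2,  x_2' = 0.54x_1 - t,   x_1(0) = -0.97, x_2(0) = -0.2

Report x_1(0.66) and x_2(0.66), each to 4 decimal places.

-1.2157, -0.6664

Euler on (x_1,x_2): x_1_{n+1} = x_1_n + h·x_1', x_2_{n+1} = x_2_n + h·x_2'.
0.000000: (-0.970000, -0.200000); f=(-0.200000, -0.523800) → (-1.036000, -0.372854)
0.330000: (-1.036000, -0.372854); f=(-0.544454, -0.889440) → (-1.215670, -0.666369)
(x_1(0.66), x_2(0.66)) ≈ (-1.2157, -0.6664)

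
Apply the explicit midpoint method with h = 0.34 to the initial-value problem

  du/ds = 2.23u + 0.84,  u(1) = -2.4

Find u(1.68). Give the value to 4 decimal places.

Midpoint: k1 = f(s_n, u_n); k2 = f(s_n + h/2, u_n + (h/2)·k1); u_{n+1} = u_n + h·k2.
s=1.000000, u=-2.400000:
  k1 = f(1.000000, -2.400000) = -4.512000
  k2 = f(1.170000, -3.167040) = -6.222499
  u ← -2.400000 + 0.34·(-6.222499) = -4.515650
s=1.340000, u=-4.515650:
  k1 = f(1.340000, -4.515650) = -9.229899
  k2 = f(1.510000, -6.084733) = -12.728954
  u ← -4.515650 + 0.34·(-12.728954) = -8.843494
u(1.68) ≈ -8.8435

-8.8435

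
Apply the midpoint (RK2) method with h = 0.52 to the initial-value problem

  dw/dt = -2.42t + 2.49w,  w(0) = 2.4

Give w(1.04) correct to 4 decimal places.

21.1282

Midpoint: k1 = f(t_n, w_n); k2 = f(t_n + h/2, w_n + (h/2)·k1); w_{n+1} = w_n + h·k2.
t=0.000000, w=2.400000:
  k1 = f(0.000000, 2.400000) = 5.976000
  k2 = f(0.260000, 3.953760) = 9.215662
  w ← 2.400000 + 0.52·9.215662 = 7.192144
t=0.520000, w=7.192144:
  k1 = f(0.520000, 7.192144) = 16.650040
  k2 = f(0.780000, 11.521155) = 26.800075
  w ← 7.192144 + 0.52·26.800075 = 21.128184
w(1.04) ≈ 21.1282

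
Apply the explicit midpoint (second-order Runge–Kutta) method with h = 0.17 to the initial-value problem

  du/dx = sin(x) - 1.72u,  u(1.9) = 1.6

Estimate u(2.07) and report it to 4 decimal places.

Midpoint: k1 = f(x_n, u_n); k2 = f(x_n + h/2, u_n + (h/2)·k1); u_{n+1} = u_n + h·k2.
x=1.900000, u=1.600000:
  k1 = f(1.900000, 1.600000) = -1.805700
  k2 = f(1.985000, 1.446516) = -1.572570
  u ← 1.600000 + 0.17·(-1.572570) = 1.332663
u(2.07) ≈ 1.3327

1.3327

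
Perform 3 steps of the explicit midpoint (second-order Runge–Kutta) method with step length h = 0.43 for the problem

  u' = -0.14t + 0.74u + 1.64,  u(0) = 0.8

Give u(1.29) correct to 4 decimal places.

5.3636

Midpoint: k1 = f(t_n, u_n); k2 = f(t_n + h/2, u_n + (h/2)·k1); u_{n+1} = u_n + h·k2.
t=0.000000, u=0.800000:
  k1 = f(0.000000, 0.800000) = 2.232000
  k2 = f(0.215000, 1.279880) = 2.557011
  u ← 0.800000 + 0.43·2.557011 = 1.899515
t=0.430000, u=1.899515:
  k1 = f(0.430000, 1.899515) = 2.985441
  k2 = f(0.645000, 2.541385) = 3.430325
  u ← 1.899515 + 0.43·3.430325 = 3.374554
t=0.860000, u=3.374554:
  k1 = f(0.860000, 3.374554) = 4.016770
  k2 = f(1.075000, 4.238160) = 4.625738
  u ← 3.374554 + 0.43·4.625738 = 5.363622
u(1.29) ≈ 5.3636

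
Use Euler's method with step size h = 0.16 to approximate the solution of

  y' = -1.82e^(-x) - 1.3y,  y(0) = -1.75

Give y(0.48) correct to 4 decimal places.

Euler: y_{n+1} = y_n + h·f(x_n, y_n).
x=0.000000, y=-1.750000: f=0.455000 → y ← -1.750000 + 0.16·0.455000 = -1.677200
x=0.160000, y=-1.677200: f=0.629458 → y ← -1.677200 + 0.16·0.629458 = -1.576487
x=0.320000, y=-1.576487: f=0.727841 → y ← -1.576487 + 0.16·0.727841 = -1.460032
y(0.48) ≈ -1.4600

-1.4600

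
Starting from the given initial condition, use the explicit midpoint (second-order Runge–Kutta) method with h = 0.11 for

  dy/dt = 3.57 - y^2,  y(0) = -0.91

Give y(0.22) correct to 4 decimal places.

-0.2059

Midpoint: k1 = f(t_n, y_n); k2 = f(t_n + h/2, y_n + (h/2)·k1); y_{n+1} = y_n + h·k2.
t=0.000000, y=-0.910000:
  k1 = f(0.000000, -0.910000) = 2.741900
  k2 = f(0.055000, -0.759196) = 2.993622
  y ← -0.910000 + 0.11·2.993622 = -0.580702
t=0.110000, y=-0.580702:
  k1 = f(0.110000, -0.580702) = 3.232786
  k2 = f(0.165000, -0.402898) = 3.407673
  y ← -0.580702 + 0.11·3.407673 = -0.205858
y(0.22) ≈ -0.2059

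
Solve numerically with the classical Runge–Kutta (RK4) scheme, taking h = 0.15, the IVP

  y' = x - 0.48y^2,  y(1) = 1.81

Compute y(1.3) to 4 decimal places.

1.7137

RK4: k1 = f(x_n, y_n); k2 = f(x_n + h/2, y_n + (h/2)·k1); k3 = f(x_n + h/2, y_n + (h/2)·k2); k4 = f(x_n + h, y_n + h·k3); y_{n+1} = y_n + (h/6)·(k1 + 2k2 + 2k3 + k4).
x=1.000000, y=1.810000:
  k1 = f(1.000000, 1.810000) = -0.572528
  k2 = f(1.075000, 1.767060) = -0.423801
  k3 = f(1.075000, 1.778215) = -0.442783
  k4 = f(1.150000, 1.743583) = -0.309238
  y ← 1.810000 + (0.15/6)·(k1 + 2k2 + 2k3 + k4) = 1.744627
x=1.150000, y=1.744627:
  k1 = f(1.150000, 1.744627) = -0.310987
  k2 = f(1.225000, 1.721303) = -0.197184
  k3 = f(1.225000, 1.729838) = -0.211323
  k4 = f(1.300000, 1.712928) = -0.108379
  y ← 1.744627 + (0.15/6)·(k1 + 2k2 + 2k3 + k4) = 1.713717
y(1.3) ≈ 1.7137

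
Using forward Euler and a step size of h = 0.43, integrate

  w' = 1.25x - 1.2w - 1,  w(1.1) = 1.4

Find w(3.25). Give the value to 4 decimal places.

1.7360

Euler: w_{n+1} = w_n + h·f(x_n, w_n).
x=1.100000, w=1.400000: f=-1.305000 → w ← 1.400000 + 0.43·(-1.305000) = 0.838850
x=1.530000, w=0.838850: f=-0.094120 → w ← 0.838850 + 0.43·(-0.094120) = 0.798378
x=1.960000, w=0.798378: f=0.491946 → w ← 0.798378 + 0.43·0.491946 = 1.009915
x=2.390000, w=1.009915: f=0.775602 → w ← 1.009915 + 0.43·0.775602 = 1.343424
x=2.820000, w=1.343424: f=0.912891 → w ← 1.343424 + 0.43·0.912891 = 1.735967
w(3.25) ≈ 1.7360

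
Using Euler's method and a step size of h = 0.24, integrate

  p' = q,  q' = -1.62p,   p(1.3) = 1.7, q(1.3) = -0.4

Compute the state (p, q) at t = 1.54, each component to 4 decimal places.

Euler on (p,q): p_{n+1} = p_n + h·p', q_{n+1} = q_n + h·q'.
1.300000: (1.700000, -0.400000); f=(-0.400000, -2.754000) → (1.604000, -1.060960)
(p(1.54), q(1.54)) ≈ (1.6040, -1.0610)

1.6040, -1.0610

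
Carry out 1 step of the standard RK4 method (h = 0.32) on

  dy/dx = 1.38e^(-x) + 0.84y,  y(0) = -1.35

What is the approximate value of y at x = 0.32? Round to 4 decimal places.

RK4: k1 = f(x_n, y_n); k2 = f(x_n + h/2, y_n + (h/2)·k1); k3 = f(x_n + h/2, y_n + (h/2)·k2); k4 = f(x_n + h, y_n + h·k3); y_{n+1} = y_n + (h/6)·(k1 + 2k2 + 2k3 + k4).
x=0.000000, y=-1.350000:
  k1 = f(0.000000, -1.350000) = 0.246000
  k2 = f(0.160000, -1.310640) = 0.075021
  k3 = f(0.160000, -1.337997) = 0.052041
  k4 = f(0.320000, -1.333347) = -0.117926
  y ← -1.350000 + (0.32/6)·(k1 + 2k2 + 2k3 + k4) = -1.329616
y(0.32) ≈ -1.3296

-1.3296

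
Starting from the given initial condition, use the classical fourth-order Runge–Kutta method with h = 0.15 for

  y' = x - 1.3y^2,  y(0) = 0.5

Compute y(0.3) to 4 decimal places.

RK4: k1 = f(x_n, y_n); k2 = f(x_n + h/2, y_n + (h/2)·k1); k3 = f(x_n + h/2, y_n + (h/2)·k2); k4 = f(x_n + h, y_n + h·k3); y_{n+1} = y_n + (h/6)·(k1 + 2k2 + 2k3 + k4).
x=0.000000, y=0.500000:
  k1 = f(0.000000, 0.500000) = -0.325000
  k2 = f(0.075000, 0.475625) = -0.219085
  k3 = f(0.075000, 0.483569) = -0.228990
  k4 = f(0.150000, 0.465651) = -0.131881
  y ← 0.500000 + (0.15/6)·(k1 + 2k2 + 2k3 + k4) = 0.466174
x=0.150000, y=0.466174:
  k1 = f(0.150000, 0.466174) = -0.132514
  k2 = f(0.225000, 0.456236) = -0.045596
  k3 = f(0.225000, 0.462755) = -0.053384
  k4 = f(0.300000, 0.458167) = 0.027108
  y ← 0.466174 + (0.15/6)·(k1 + 2k2 + 2k3 + k4) = 0.458590
y(0.3) ≈ 0.4586

0.4586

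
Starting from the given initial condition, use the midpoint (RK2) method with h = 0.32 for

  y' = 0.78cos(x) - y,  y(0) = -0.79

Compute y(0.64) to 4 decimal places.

-0.0879

Midpoint: k1 = f(x_n, y_n); k2 = f(x_n + h/2, y_n + (h/2)·k1); y_{n+1} = y_n + h·k2.
x=0.000000, y=-0.790000:
  k1 = f(0.000000, -0.790000) = 1.570000
  k2 = f(0.160000, -0.538800) = 1.308837
  y ← -0.790000 + 0.32·1.308837 = -0.371172
x=0.320000, y=-0.371172:
  k1 = f(0.320000, -0.371172) = 1.111576
  k2 = f(0.480000, -0.193320) = 0.885176
  y ← -0.371172 + 0.32·0.885176 = -0.087916
y(0.64) ≈ -0.0879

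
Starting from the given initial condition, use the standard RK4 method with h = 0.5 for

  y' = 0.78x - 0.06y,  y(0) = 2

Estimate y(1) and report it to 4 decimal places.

RK4: k1 = f(x_n, y_n); k2 = f(x_n + h/2, y_n + (h/2)·k1); k3 = f(x_n + h/2, y_n + (h/2)·k2); k4 = f(x_n + h, y_n + h·k3); y_{n+1} = y_n + (h/6)·(k1 + 2k2 + 2k3 + k4).
x=0.000000, y=2.000000:
  k1 = f(0.000000, 2.000000) = -0.120000
  k2 = f(0.250000, 1.970000) = 0.076800
  k3 = f(0.250000, 2.019200) = 0.073848
  k4 = f(0.500000, 2.036924) = 0.267785
  y ← 2.000000 + (0.5/6)·(k1 + 2k2 + 2k3 + k4) = 2.037423
x=0.500000, y=2.037423:
  k1 = f(0.500000, 2.037423) = 0.267755
  k2 = f(0.750000, 2.104362) = 0.458738
  k3 = f(0.750000, 2.152108) = 0.455874
  k4 = f(1.000000, 2.265360) = 0.644078
  y ← 2.037423 + (0.5/6)·(k1 + 2k2 + 2k3 + k4) = 2.265845
y(1) ≈ 2.2658

2.2658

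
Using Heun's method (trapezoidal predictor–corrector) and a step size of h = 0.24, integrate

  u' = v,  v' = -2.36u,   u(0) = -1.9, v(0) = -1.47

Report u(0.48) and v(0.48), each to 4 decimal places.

Heun on (u,v): k1 = f(s_n, state_n); k2 = f(s_n + h, state_n + h·k1); state_{n+1} = state_n + (h/2)·(k1 + k2).
0.000000: (-1.900000, -1.470000)
  k1 = (-1.470000, 4.484000)
  predictor → (-2.252800, -0.393840)
  k2 = (-0.393840, 5.316608)
  → (-2.123661, -0.293927)
0.240000: (-2.123661, -0.293927)
  k1 = (-0.293927, 5.011839)
  predictor → (-2.194203, 0.908914)
  k2 = (0.908914, 5.178320)
  → (-2.049862, 0.928892)
(u(0.48), v(0.48)) ≈ (-2.0499, 0.9289)

-2.0499, 0.9289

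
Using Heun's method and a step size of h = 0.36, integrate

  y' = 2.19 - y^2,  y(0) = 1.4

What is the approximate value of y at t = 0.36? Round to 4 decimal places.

Heun: k1 = f(t_n, y_n); k2 = f(t_n + h, y_n + h·k1); y_{n+1} = y_n + (h/2)·(k1 + k2).
t=0.000000, y=1.400000:
  k1 = f(0.000000, 1.400000) = 0.230000
  k2 = f(0.360000, 1.482800) = -0.008696
  y ← 1.400000 + (0.36/2)·(0.230000 + (-0.008696)) = 1.439835
y(0.36) ≈ 1.4398

1.4398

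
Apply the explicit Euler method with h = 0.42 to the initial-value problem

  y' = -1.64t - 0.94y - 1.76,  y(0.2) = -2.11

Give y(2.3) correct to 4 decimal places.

-4.1707

Euler: y_{n+1} = y_n + h·f(t_n, y_n).
t=0.200000, y=-2.110000: f=-0.104600 → y ← -2.110000 + 0.42·(-0.104600) = -2.153932
t=0.620000, y=-2.153932: f=-0.752104 → y ← -2.153932 + 0.42·(-0.752104) = -2.469816
t=1.040000, y=-2.469816: f=-1.143973 → y ← -2.469816 + 0.42·(-1.143973) = -2.950284
t=1.460000, y=-2.950284: f=-1.381133 → y ← -2.950284 + 0.42·(-1.381133) = -3.530360
t=1.880000, y=-3.530360: f=-1.524661 → y ← -3.530360 + 0.42·(-1.524661) = -4.170718
y(2.3) ≈ -4.1707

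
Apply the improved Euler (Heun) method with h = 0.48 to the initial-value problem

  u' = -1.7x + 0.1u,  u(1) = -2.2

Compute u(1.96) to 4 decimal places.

-4.9362

Heun: k1 = f(x_n, u_n); k2 = f(x_n + h, u_n + h·k1); u_{n+1} = u_n + (h/2)·(k1 + k2).
x=1.000000, u=-2.200000:
  k1 = f(1.000000, -2.200000) = -1.920000
  k2 = f(1.480000, -3.121600) = -2.828160
  u ← -2.200000 + (0.48/2)·(-1.920000 + (-2.828160)) = -3.339558
x=1.480000, u=-3.339558:
  k1 = f(1.480000, -3.339558) = -2.849956
  k2 = f(1.960000, -4.707537) = -3.802754
  u ← -3.339558 + (0.48/2)·(-2.849956 + (-3.802754)) = -4.936209
u(1.96) ≈ -4.9362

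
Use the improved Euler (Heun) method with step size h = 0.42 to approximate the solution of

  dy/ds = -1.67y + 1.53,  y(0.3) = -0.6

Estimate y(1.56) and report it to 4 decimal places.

Heun: k1 = f(s_n, y_n); k2 = f(s_n + h, y_n + h·k1); y_{n+1} = y_n + (h/2)·(k1 + k2).
s=0.300000, y=-0.600000:
  k1 = f(0.300000, -0.600000) = 2.532000
  k2 = f(0.720000, 0.463440) = 0.756055
  y ← -0.600000 + (0.42/2)·(2.532000 + 0.756055) = 0.090492
s=0.720000, y=0.090492:
  k1 = f(0.720000, 0.090492) = 1.378879
  k2 = f(1.140000, 0.669621) = 0.411733
  y ← 0.090492 + (0.42/2)·(1.378879 + 0.411733) = 0.466520
s=1.140000, y=0.466520:
  k1 = f(1.140000, 0.466520) = 0.750911
  k2 = f(1.560000, 0.781903) = 0.224222
  y ← 0.466520 + (0.42/2)·(0.750911 + 0.224222) = 0.671298
y(1.56) ≈ 0.6713

0.6713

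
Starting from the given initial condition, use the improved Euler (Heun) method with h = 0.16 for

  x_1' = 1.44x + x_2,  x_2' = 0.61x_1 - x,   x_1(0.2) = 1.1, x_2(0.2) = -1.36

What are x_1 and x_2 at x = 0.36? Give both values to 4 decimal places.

Heun on (x_1,x_2): k1 = f(x_n, state_n); k2 = f(x_n + h, state_n + h·k1); state_{n+1} = state_n + (h/2)·(k1 + k2).
0.200000: (1.100000, -1.360000)
  k1 = (-1.072000, 0.471000)
  predictor → (0.928480, -1.284640)
  k2 = (-0.766240, 0.206373)
  → (0.952941, -1.305810)
(x_1(0.36), x_2(0.36)) ≈ (0.9529, -1.3058)

0.9529, -1.3058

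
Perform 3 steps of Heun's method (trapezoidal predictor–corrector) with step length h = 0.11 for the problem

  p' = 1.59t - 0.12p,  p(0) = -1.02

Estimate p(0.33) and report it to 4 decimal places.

-0.8948

Heun: k1 = f(t_n, p_n); k2 = f(t_n + h, p_n + h·k1); p_{n+1} = p_n + (h/2)·(k1 + k2).
t=0.000000, p=-1.020000:
  k1 = f(0.000000, -1.020000) = 0.122400
  k2 = f(0.110000, -1.006536) = 0.295684
  p ← -1.020000 + (0.11/2)·(0.122400 + 0.295684) = -0.997005
t=0.110000, p=-0.997005:
  k1 = f(0.110000, -0.997005) = 0.294541
  k2 = f(0.220000, -0.964606) = 0.465553
  p ← -0.997005 + (0.11/2)·(0.294541 + 0.465553) = -0.955200
t=0.220000, p=-0.955200:
  k1 = f(0.220000, -0.955200) = 0.464424
  k2 = f(0.330000, -0.904114) = 0.633194
  p ← -0.955200 + (0.11/2)·(0.464424 + 0.633194) = -0.894831
p(0.33) ≈ -0.8948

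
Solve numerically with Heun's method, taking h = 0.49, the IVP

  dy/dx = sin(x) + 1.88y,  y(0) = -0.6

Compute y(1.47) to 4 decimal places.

Heun: k1 = f(x_n, y_n); k2 = f(x_n + h, y_n + h·k1); y_{n+1} = y_n + (h/2)·(k1 + k2).
x=0.000000, y=-0.600000:
  k1 = f(0.000000, -0.600000) = -1.128000
  k2 = f(0.490000, -1.152720) = -1.696488
  y ← -0.600000 + (0.49/2)·(-1.128000 + (-1.696488)) = -1.291999
x=0.490000, y=-1.291999:
  k1 = f(0.490000, -1.291999) = -1.958333
  k2 = f(0.980000, -2.251583) = -3.402478
  y ← -1.291999 + (0.49/2)·(-1.958333 + (-3.402478)) = -2.605398
x=0.980000, y=-2.605398:
  k1 = f(0.980000, -2.605398) = -4.067651
  k2 = f(1.470000, -4.598547) = -7.650345
  y ← -2.605398 + (0.49/2)·(-4.067651 + (-7.650345)) = -5.476307
y(1.47) ≈ -5.4763

-5.4763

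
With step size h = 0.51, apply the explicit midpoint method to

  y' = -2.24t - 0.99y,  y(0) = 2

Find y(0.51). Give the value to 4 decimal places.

0.9538

Midpoint: k1 = f(t_n, y_n); k2 = f(t_n + h/2, y_n + (h/2)·k1); y_{n+1} = y_n + h·k2.
t=0.000000, y=2.000000:
  k1 = f(0.000000, 2.000000) = -1.980000
  k2 = f(0.255000, 1.495100) = -2.051349
  y ← 2.000000 + 0.51·(-2.051349) = 0.953812
y(0.51) ≈ 0.9538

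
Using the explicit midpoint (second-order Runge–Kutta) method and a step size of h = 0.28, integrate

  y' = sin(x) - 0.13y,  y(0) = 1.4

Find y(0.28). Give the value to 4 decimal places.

Midpoint: k1 = f(x_n, y_n); k2 = f(x_n + h/2, y_n + (h/2)·k1); y_{n+1} = y_n + h·k2.
x=0.000000, y=1.400000:
  k1 = f(0.000000, 1.400000) = -0.182000
  k2 = f(0.140000, 1.374520) = -0.039144
  y ← 1.400000 + 0.28·(-0.039144) = 1.389040
y(0.28) ≈ 1.3890

1.3890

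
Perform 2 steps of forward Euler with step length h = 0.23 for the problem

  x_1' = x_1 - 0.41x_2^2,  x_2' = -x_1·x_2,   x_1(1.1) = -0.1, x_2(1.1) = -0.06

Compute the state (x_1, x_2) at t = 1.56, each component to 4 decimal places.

-0.1521, -0.0631

Euler on (x_1,x_2): x_1_{n+1} = x_1_n + h·x_1', x_2_{n+1} = x_2_n + h·x_2'.
1.100000: (-0.100000, -0.060000); f=(-0.101476, -0.006000) → (-0.123339, -0.061380)
1.330000: (-0.123339, -0.061380); f=(-0.124884, -0.007571) → (-0.152063, -0.063121)
(x_1(1.56), x_2(1.56)) ≈ (-0.1521, -0.0631)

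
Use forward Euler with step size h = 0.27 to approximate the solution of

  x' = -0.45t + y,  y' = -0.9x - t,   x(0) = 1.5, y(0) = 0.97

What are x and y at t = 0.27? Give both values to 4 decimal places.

1.7619, 0.6055

Euler on (x,y): x_{n+1} = x_n + h·x', y_{n+1} = y_n + h·y'.
0.000000: (1.500000, 0.970000); f=(0.970000, -1.350000) → (1.761900, 0.605500)
(x(0.27), y(0.27)) ≈ (1.7619, 0.6055)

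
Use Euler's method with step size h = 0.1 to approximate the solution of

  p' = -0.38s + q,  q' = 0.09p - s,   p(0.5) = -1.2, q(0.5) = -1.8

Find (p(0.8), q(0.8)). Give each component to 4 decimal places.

Euler on (p,q): p_{n+1} = p_n + h·p', q_{n+1} = q_n + h·q'.
0.500000: (-1.200000, -1.800000); f=(-1.990000, -0.608000) → (-1.399000, -1.860800)
0.600000: (-1.399000, -1.860800); f=(-2.088800, -0.725910) → (-1.607880, -1.933391)
0.700000: (-1.607880, -1.933391); f=(-2.199391, -0.844709) → (-1.827819, -2.017862)
(p(0.8), q(0.8)) ≈ (-1.8278, -2.0179)

-1.8278, -2.0179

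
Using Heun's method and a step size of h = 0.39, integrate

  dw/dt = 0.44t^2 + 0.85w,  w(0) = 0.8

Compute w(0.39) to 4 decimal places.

Heun: k1 = f(t_n, w_n); k2 = f(t_n + h, w_n + h·k1); w_{n+1} = w_n + (h/2)·(k1 + k2).
t=0.000000, w=0.800000:
  k1 = f(0.000000, 0.800000) = 0.680000
  k2 = f(0.390000, 1.065200) = 0.972344
  w ← 0.800000 + (0.39/2)·(0.680000 + 0.972344) = 1.122207
w(0.39) ≈ 1.1222

1.1222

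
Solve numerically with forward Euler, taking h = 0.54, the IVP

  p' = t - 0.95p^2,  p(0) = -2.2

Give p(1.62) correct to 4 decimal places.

Euler: p_{n+1} = p_n + h·f(t_n, p_n).
t=0.000000, p=-2.200000: f=-4.598000 → p ← -2.200000 + 0.54·(-4.598000) = -4.682920
t=0.540000, p=-4.682920: f=-20.293253 → p ← -4.682920 + 0.54·(-20.293253) = -15.641276
t=1.080000, p=-15.641276: f=-231.337053 → p ← -15.641276 + 0.54·(-231.337053) = -140.563285
p(1.62) ≈ -140.5633

-140.5633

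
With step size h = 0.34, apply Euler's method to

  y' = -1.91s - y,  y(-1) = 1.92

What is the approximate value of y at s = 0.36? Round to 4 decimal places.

Euler: y_{n+1} = y_n + h·f(s_n, y_n).
s=-1.000000, y=1.920000: f=-0.010000 → y ← 1.920000 + 0.34·(-0.010000) = 1.916600
s=-0.660000, y=1.916600: f=-0.656000 → y ← 1.916600 + 0.34·(-0.656000) = 1.693560
s=-0.320000, y=1.693560: f=-1.082360 → y ← 1.693560 + 0.34·(-1.082360) = 1.325558
s=0.020000, y=1.325558: f=-1.363758 → y ← 1.325558 + 0.34·(-1.363758) = 0.861880
y(0.36) ≈ 0.8619

0.8619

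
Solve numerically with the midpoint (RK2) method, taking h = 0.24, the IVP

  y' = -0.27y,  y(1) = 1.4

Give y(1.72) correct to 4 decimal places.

1.1528

Midpoint: k1 = f(x_n, y_n); k2 = f(x_n + h/2, y_n + (h/2)·k1); y_{n+1} = y_n + h·k2.
x=1.000000, y=1.400000:
  k1 = f(1.000000, 1.400000) = -0.378000
  k2 = f(1.120000, 1.354640) = -0.365753
  y ← 1.400000 + 0.24·(-0.365753) = 1.312219
x=1.240000, y=1.312219:
  k1 = f(1.240000, 1.312219) = -0.354299
  k2 = f(1.360000, 1.269703) = -0.342820
  y ← 1.312219 + 0.24·(-0.342820) = 1.229943
x=1.480000, y=1.229943:
  k1 = f(1.480000, 1.229943) = -0.332084
  k2 = f(1.600000, 1.190092) = -0.321325
  y ← 1.229943 + 0.24·(-0.321325) = 1.152825
y(1.72) ≈ 1.1528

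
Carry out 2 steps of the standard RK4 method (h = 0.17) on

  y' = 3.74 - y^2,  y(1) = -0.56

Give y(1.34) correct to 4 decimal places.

RK4: k1 = f(t_n, y_n); k2 = f(t_n + h/2, y_n + (h/2)·k1); k3 = f(t_n + h/2, y_n + (h/2)·k2); k4 = f(t_n + h, y_n + h·k3); y_{n+1} = y_n + (h/6)·(k1 + 2k2 + 2k3 + k4).
t=1.000000, y=-0.560000:
  k1 = f(1.000000, -0.560000) = 3.426400
  k2 = f(1.085000, -0.268756) = 3.667770
  k3 = f(1.085000, -0.248240) = 3.678377
  k4 = f(1.170000, 0.065324) = 3.735733
  y ← -0.560000 + (0.17/6)·(k1 + 2k2 + 2k3 + k4) = 0.059209
t=1.170000, y=0.059209:
  k1 = f(1.170000, 0.059209) = 3.736494
  k2 = f(1.255000, 0.376811) = 3.598014
  k3 = f(1.255000, 0.365040) = 3.606746
  k4 = f(1.340000, 0.672356) = 3.287938
  y ← 0.059209 + (0.17/6)·(k1 + 2k2 + 2k3 + k4) = 0.666504
y(1.34) ≈ 0.6665

0.6665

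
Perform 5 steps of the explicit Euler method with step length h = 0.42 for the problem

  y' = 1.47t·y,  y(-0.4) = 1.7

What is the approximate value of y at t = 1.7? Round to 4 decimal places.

Euler: y_{n+1} = y_n + h·f(t_n, y_n).
t=-0.400000, y=1.700000: f=-0.999600 → y ← 1.700000 + 0.42·(-0.999600) = 1.280168
t=0.020000, y=1.280168: f=0.037637 → y ← 1.280168 + 0.42·0.037637 = 1.295976
t=0.440000, y=1.295976: f=0.838237 → y ← 1.295976 + 0.42·0.838237 = 1.648035
t=0.860000, y=1.648035: f=2.083446 → y ← 1.648035 + 0.42·2.083446 = 2.523082
t=1.280000, y=2.523082: f=4.747432 → y ← 2.523082 + 0.42·4.747432 = 4.517004
y(1.7) ≈ 4.5170

4.5170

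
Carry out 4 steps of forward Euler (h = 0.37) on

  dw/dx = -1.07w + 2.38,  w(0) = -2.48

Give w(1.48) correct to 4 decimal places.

Euler: w_{n+1} = w_n + h·f(x_n, w_n).
x=0.000000, w=-2.480000: f=5.033600 → w ← -2.480000 + 0.37·5.033600 = -0.617568
x=0.370000, w=-0.617568: f=3.040798 → w ← -0.617568 + 0.37·3.040798 = 0.507527
x=0.740000, w=0.507527: f=1.836946 → w ← 0.507527 + 0.37·1.836946 = 1.187197
x=1.110000, w=1.187197: f=1.109699 → w ← 1.187197 + 0.37·1.109699 = 1.597786
w(1.48) ≈ 1.5978

1.5978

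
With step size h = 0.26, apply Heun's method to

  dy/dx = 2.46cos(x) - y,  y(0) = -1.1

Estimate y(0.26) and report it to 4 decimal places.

Heun: k1 = f(x_n, y_n); k2 = f(x_n + h, y_n + h·k1); y_{n+1} = y_n + (h/2)·(k1 + k2).
x=0.000000, y=-1.100000:
  k1 = f(0.000000, -1.100000) = 3.560000
  k2 = f(0.260000, -0.174400) = 2.551719
  y ← -1.100000 + (0.26/2)·(3.560000 + 2.551719) = -0.305476
y(0.26) ≈ -0.3055

-0.3055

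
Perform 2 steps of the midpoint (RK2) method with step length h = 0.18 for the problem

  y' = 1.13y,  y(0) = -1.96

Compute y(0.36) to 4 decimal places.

Midpoint: k1 = f(x_n, y_n); k2 = f(x_n + h/2, y_n + (h/2)·k1); y_{n+1} = y_n + h·k2.
x=0.000000, y=-1.960000:
  k1 = f(0.000000, -1.960000) = -2.214800
  k2 = f(0.090000, -2.159332) = -2.440045
  y ← -1.960000 + 0.18·(-2.440045) = -2.399208
x=0.180000, y=-2.399208:
  k1 = f(0.180000, -2.399208) = -2.711105
  k2 = f(0.270000, -2.643208) = -2.986825
  y ← -2.399208 + 0.18·(-2.986825) = -2.936837
y(0.36) ≈ -2.9368

-2.9368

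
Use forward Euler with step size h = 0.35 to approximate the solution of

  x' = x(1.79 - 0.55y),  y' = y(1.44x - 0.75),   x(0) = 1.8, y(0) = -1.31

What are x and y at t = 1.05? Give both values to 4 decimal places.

Euler on (x,y): x_{n+1} = x_n + h·x', y_{n+1} = y_n + h·y'.
0.000000: (1.800000, -1.310000); f=(4.518900, -2.413020) → (3.381615, -2.154557)
0.350000: (3.381615, -2.154557); f=(10.060326, -8.875753) → (6.902729, -5.261070)
0.700000: (6.902729, -5.261070); f=(32.329545, -48.348869) → (18.218070, -22.183175)
(x(1.05), y(1.05)) ≈ (18.2181, -22.1832)

18.2181, -22.1832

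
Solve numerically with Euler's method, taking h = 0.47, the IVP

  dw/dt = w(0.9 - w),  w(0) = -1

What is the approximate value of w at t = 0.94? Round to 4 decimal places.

Euler: w_{n+1} = w_n + h·f(t_n, w_n).
t=0.000000, w=-1.000000: f=-1.900000 → w ← -1.000000 + 0.47·(-1.900000) = -1.893000
t=0.470000, w=-1.893000: f=-5.287149 → w ← -1.893000 + 0.47·(-5.287149) = -4.377960
w(0.94) ≈ -4.3780

-4.3780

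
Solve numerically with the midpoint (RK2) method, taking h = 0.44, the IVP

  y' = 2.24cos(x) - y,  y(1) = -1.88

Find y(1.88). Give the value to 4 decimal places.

-0.7816

Midpoint: k1 = f(x_n, y_n); k2 = f(x_n + h/2, y_n + (h/2)·k1); y_{n+1} = y_n + h·k2.
x=1.000000, y=-1.880000:
  k1 = f(1.000000, -1.880000) = 3.090277
  k2 = f(1.220000, -1.200139) = 1.969905
  y ← -1.880000 + 0.44·1.969905 = -1.013242
x=1.440000, y=-1.013242:
  k1 = f(1.440000, -1.013242) = 1.305391
  k2 = f(1.660000, -0.726056) = 0.526504
  y ← -1.013242 + 0.44·0.526504 = -0.781580
y(1.88) ≈ -0.7816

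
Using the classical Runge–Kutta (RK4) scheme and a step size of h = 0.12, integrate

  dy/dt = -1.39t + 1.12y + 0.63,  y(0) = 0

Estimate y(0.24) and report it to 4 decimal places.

0.1296

RK4: k1 = f(t_n, y_n); k2 = f(t_n + h/2, y_n + (h/2)·k1); k3 = f(t_n + h/2, y_n + (h/2)·k2); k4 = f(t_n + h, y_n + h·k3); y_{n+1} = y_n + (h/6)·(k1 + 2k2 + 2k3 + k4).
t=0.000000, y=0.000000:
  k1 = f(0.000000, 0.000000) = 0.630000
  k2 = f(0.060000, 0.037800) = 0.588936
  k3 = f(0.060000, 0.035336) = 0.586176
  k4 = f(0.120000, 0.070341) = 0.541982
  y ← 0.000000 + (0.12/6)·(k1 + 2k2 + 2k3 + k4) = 0.070444
t=0.120000, y=0.070444:
  k1 = f(0.120000, 0.070444) = 0.542097
  k2 = f(0.180000, 0.102970) = 0.495126
  k3 = f(0.180000, 0.100152) = 0.491970
  k4 = f(0.240000, 0.129481) = 0.441418
  y ← 0.070444 + (0.12/6)·(k1 + 2k2 + 2k3 + k4) = 0.129598
y(0.24) ≈ 0.1296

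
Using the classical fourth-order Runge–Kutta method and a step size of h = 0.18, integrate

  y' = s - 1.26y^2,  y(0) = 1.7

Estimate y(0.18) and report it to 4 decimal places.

1.2404

RK4: k1 = f(s_n, y_n); k2 = f(s_n + h/2, y_n + (h/2)·k1); k3 = f(s_n + h/2, y_n + (h/2)·k2); k4 = f(s_n + h, y_n + h·k3); y_{n+1} = y_n + (h/6)·(k1 + 2k2 + 2k3 + k4).
s=0.000000, y=1.700000:
  k1 = f(0.000000, 1.700000) = -3.641400
  k2 = f(0.090000, 1.372274) = -2.282751
  k3 = f(0.090000, 1.494552) = -2.724445
  k4 = f(0.180000, 1.209600) = -1.663546
  y ← 1.700000 + (0.18/6)·(k1 + 2k2 + 2k3 + k4) = 1.240420
y(0.18) ≈ 1.2404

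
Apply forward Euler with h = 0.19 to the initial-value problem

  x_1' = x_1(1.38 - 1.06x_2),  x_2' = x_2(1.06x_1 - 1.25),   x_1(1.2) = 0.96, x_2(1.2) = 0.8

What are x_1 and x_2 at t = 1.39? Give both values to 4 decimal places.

1.0570, 0.7647

Euler on (x_1,x_2): x_1_{n+1} = x_1_n + h·x_1', x_2_{n+1} = x_2_n + h·x_2'.
1.200000: (0.960000, 0.800000); f=(0.510720, -0.185920) → (1.057037, 0.764675)
(x_1(1.39), x_2(1.39)) ≈ (1.0570, 0.7647)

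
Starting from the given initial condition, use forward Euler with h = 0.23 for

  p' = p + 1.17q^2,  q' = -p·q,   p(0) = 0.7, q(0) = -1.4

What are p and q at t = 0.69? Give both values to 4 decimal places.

Euler on (p,q): p_{n+1} = p_n + h·p', q_{n+1} = q_n + h·q'.
0.000000: (0.700000, -1.400000); f=(2.993200, 0.980000) → (1.388436, -1.174600)
0.230000: (1.388436, -1.174600); f=(3.002668, 1.630857) → (2.079050, -0.799503)
0.460000: (2.079050, -0.799503); f=(2.826919, 1.662206) → (2.729241, -0.417195)
(p(0.69), q(0.69)) ≈ (2.7292, -0.4172)

2.7292, -0.4172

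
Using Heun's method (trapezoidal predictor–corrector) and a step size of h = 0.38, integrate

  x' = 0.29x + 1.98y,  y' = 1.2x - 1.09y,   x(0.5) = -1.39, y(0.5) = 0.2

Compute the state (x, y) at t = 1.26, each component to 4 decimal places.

Heun on (x,y): k1 = f(t_n, state_n); k2 = f(t_n + h, state_n + h·k1); state_{n+1} = state_n + (h/2)·(k1 + k2).
0.500000: (-1.390000, 0.200000)
  k1 = (-0.007100, -1.886000)
  predictor → (-1.392698, -0.516680)
  k2 = (-1.426909, -1.108056)
  → (-1.662462, -0.368871)
0.880000: (-1.662462, -0.368871)
  k1 = (-1.212478, -1.592885)
  predictor → (-2.123203, -0.974167)
  k2 = (-2.544580, -1.486002)
  → (-2.376303, -0.953859)
(x(1.26), y(1.26)) ≈ (-2.3763, -0.9539)

-2.3763, -0.9539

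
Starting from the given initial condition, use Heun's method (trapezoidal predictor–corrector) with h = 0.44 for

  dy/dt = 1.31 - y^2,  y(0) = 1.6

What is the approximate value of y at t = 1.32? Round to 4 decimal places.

Heun: k1 = f(t_n, y_n); k2 = f(t_n + h, y_n + h·k1); y_{n+1} = y_n + (h/2)·(k1 + k2).
t=0.000000, y=1.600000:
  k1 = f(0.000000, 1.600000) = -1.250000
  k2 = f(0.440000, 1.050000) = 0.207500
  y ← 1.600000 + (0.44/2)·(-1.250000 + 0.207500) = 1.370650
t=0.440000, y=1.370650:
  k1 = f(0.440000, 1.370650) = -0.568681
  k2 = f(0.880000, 1.120430) = 0.054636
  y ← 1.370650 + (0.44/2)·(-0.568681 + 0.054636) = 1.257560
t=0.880000, y=1.257560:
  k1 = f(0.880000, 1.257560) = -0.271457
  k2 = f(1.320000, 1.138119) = 0.014685
  y ← 1.257560 + (0.44/2)·(-0.271457 + 0.014685) = 1.201070
y(1.32) ≈ 1.2011

1.2011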